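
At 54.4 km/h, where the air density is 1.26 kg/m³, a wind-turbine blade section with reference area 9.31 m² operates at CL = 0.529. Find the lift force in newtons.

L = 708 N

Convert speed: v = 54.4 km/h ÷ 3.6 = 15.11 m/s.
Dynamic pressure q = ½ρv² = ½ × 1.26 × 15.11² = 143.9 Pa.
L = q·S·CL = 143.9 × 9.31 × 0.529 = 708 N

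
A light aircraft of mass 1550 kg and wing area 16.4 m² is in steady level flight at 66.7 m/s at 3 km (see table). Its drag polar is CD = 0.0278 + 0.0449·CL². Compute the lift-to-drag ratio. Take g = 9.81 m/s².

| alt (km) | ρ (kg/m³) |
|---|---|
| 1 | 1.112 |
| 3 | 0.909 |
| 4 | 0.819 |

L/D = 12.3

At 3 km, from the table: ρ = 0.909 kg/m³.
In steady level flight, lift balances weight: W = mg = 1550 × 9.81 = 15206 N.
Dynamic pressure q = 0.5 × 0.909 × 66.7² = 2022 Pa.
CL = 2W/(ρv²S) = 2×15206/(0.909×66.7²×16.4) = 0.4585.
CD = 0.0278 + 0.0449 × 0.4585² = 0.03724.
L/D = CL/CD = 0.4585 / 0.03724 = 12.3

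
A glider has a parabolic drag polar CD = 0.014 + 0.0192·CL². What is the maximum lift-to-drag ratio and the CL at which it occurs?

For CD = CD0 + K·CL², (L/D)max occurs at CL* = √(CD0/K) and equals 1/(2√(K·CD0)).
(L/D)max = 1/(2√(0.0192 × 0.014)) = 1/(2 × 0.0164) = 30.5
CL* = √(0.014/0.0192) = 0.854

(L/D)max = 30.5, at CL = 0.854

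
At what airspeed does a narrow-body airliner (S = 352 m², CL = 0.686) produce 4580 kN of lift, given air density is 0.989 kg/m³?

L = ½ρv²S·CL ⇒ v = √(2L/(ρ·S·CL))
v = √(2 × 4.58×10^6 / (0.989 × 352 × 0.686)) = √38360 = 196 m/s

v = 196 m/s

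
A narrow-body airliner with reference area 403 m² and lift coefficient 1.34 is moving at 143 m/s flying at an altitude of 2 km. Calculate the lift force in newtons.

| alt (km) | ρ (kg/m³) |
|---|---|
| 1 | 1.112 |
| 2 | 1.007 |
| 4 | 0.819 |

L = 5.56×10^6 N

At 2 km, from the table: ρ = 1.007 kg/m³.
L = ½ρv²S·CL = ½ × 1.007 × 143² × 403 × 1.34 = 5.56×10^6 N ≈ 5560 kN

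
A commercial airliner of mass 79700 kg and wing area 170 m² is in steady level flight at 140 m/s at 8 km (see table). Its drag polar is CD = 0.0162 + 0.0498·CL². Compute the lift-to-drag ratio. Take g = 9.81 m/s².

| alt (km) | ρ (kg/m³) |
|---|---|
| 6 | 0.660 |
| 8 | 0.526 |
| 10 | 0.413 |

At 8 km, from the table: ρ = 0.526 kg/m³.
Level flight ⇒ L = W = m·g = 79700 × 9.81 = 7.8186×10^5 N.
Dynamic pressure q = 0.5 × 0.526 × 140² = 5155 Pa.
CL = 2W/(ρv²S) = 2×7.8186×10^5/(0.526×140²×170) = 0.8922.
CD = 0.0162 + 0.0498 × 0.8922² = 0.05584.
L/D = CL/CD = 0.8922 / 0.05584 = 16

L/D = 16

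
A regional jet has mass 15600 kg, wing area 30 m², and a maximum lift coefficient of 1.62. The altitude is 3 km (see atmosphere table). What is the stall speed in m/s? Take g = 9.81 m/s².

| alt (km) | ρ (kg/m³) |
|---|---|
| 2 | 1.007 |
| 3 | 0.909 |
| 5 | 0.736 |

At 3 km, from the table: ρ = 0.909 kg/m³.
Weight W = mg = 15600 × 9.81 = 1.53×10^5 N.
From L = ½ρV²S·CL,max = W: V_stall = √(2W/(ρSCL,max)) = √(2·1.53×10^5/(0.909·30·1.62))
V_stall = √6928 = 83.2 m/s

V_stall = 83.2 m/s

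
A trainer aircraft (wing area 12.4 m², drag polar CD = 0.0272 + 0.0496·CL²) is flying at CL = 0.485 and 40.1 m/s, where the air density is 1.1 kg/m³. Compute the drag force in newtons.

D = 426 N

CD = 0.0272 + 0.0496 × 0.485² = 0.03887
D = ½ρv²S·CD = ½ × 1.1 × 40.1² × 12.4 × 0.03887 = 426 N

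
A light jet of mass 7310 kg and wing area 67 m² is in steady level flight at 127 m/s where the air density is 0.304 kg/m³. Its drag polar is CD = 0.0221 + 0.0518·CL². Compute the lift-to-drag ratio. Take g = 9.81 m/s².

In steady level flight, lift balances weight: W = mg = 7310 × 9.81 = 71711 N.
Dynamic pressure q = 0.5 × 0.304 × 127² = 2452 Pa.
CL = W/(q·S) = 71711 / (2452 × 67) = 0.4366.
CD = 0.0221 + 0.0518 × 0.4366² = 0.03197.
L/D = CL/CD = 0.4366 / 0.03197 = 13.7

L/D = 13.7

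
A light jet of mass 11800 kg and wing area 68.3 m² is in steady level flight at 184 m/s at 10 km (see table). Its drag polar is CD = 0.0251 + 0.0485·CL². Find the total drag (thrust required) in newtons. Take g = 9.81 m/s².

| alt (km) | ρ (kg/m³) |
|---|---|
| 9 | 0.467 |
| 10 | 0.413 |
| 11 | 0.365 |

D = 13300 N

At 10 km, from the table: ρ = 0.413 kg/m³.
Weight W = mg = 11800 × 9.81 = 1.1576×10^5 N; in level flight L = W.
Dynamic pressure q = 0.5 × 0.413 × 184² = 6991 Pa.
CL = W/(q·S) = 1.1576×10^5 / (6991 × 68.3) = 0.2424.
CD = 0.0251 + 0.0485 × 0.2424² = 0.02795.
D = q·S·CD = 6991 × 68.3 × 0.02795 = 13350 N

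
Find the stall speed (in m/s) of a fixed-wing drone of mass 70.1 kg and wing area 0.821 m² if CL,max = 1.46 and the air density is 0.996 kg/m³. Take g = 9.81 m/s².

At stall, lift equals weight: L = W = m·g = 70.1 × 9.81 = 687.7 N.
From L = ½ρV²S·CL,max = W: V_stall = √(2W/(ρSCL,max)) = √(2·687.7/(0.996·0.821·1.46))
V_stall = √1152 = 33.9 m/s

V_stall = 33.9 m/s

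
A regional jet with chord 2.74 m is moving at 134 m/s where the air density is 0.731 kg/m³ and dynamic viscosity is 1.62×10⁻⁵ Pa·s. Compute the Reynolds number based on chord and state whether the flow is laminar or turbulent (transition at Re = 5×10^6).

Re = ρ·v·c/μ = 0.731 × 134 × 2.74 / (1.62×10⁻⁵) = 1.66×10^7
Since 1.66×10^7 > 5×10^6, the flow is turbulent.

Re = 1.66×10^7 (turbulent)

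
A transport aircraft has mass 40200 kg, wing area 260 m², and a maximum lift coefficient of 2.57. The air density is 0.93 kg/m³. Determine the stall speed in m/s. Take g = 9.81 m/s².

At stall, lift equals weight: L = W = m·g = 40200 × 9.81 = 3.944×10^5 N.
From L = ½ρV²S·CL,max = W: V_stall = √(2W/(ρSCL,max)) = √(2·3.944×10^5/(0.93·260·2.57))
V_stall = √1269 = 35.6 m/s

V_stall = 35.6 m/s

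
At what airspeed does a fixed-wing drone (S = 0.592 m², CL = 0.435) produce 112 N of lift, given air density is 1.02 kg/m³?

L = ½ρv²S·CL ⇒ v = √(2L/(ρ·S·CL))
v = √(2 × 112 / (1.02 × 0.592 × 0.435)) = √852.8 = 29.2 m/s

v = 29.2 m/s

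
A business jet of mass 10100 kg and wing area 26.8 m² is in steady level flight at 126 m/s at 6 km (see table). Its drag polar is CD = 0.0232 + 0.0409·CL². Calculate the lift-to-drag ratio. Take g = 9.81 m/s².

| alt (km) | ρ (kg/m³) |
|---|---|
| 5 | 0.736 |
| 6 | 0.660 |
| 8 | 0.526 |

L/D = 16.2

At 6 km, from the table: ρ = 0.660 kg/m³.
In steady level flight, lift balances weight: W = mg = 10100 × 9.81 = 99081 N.
Dynamic pressure q = 0.5 × 0.66 × 126² = 5239 Pa.
CL = 2W/(ρv²S) = 2×99081/(0.66×126²×26.8) = 0.7057.
CD = 0.0232 + 0.0409 × 0.7057² = 0.04357.
L/D = CL/CD = 0.7057 / 0.04357 = 16.2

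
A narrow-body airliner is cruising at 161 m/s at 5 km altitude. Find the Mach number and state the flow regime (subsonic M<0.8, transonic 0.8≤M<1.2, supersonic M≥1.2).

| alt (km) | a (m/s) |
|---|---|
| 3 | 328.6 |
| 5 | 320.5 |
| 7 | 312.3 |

At 5 km, from the table: a = 320.5 m/s.
M = v/a = 161 / 320.5 = 0.502
M = 0.502 → subsonic.

M = 0.502 (subsonic)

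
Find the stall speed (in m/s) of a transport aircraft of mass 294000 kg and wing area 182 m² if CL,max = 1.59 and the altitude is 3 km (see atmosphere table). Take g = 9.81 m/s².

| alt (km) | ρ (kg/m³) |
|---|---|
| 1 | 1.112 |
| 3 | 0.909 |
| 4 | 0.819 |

V_stall = 148 m/s

At 3 km, from the table: ρ = 0.909 kg/m³.
Weight W = mg = 294000 × 9.81 = 2.884×10^6 N.
V_stall = √(2W/(ρ·S·CL,max)) = √(2 × 2.884×10^6 / (0.909 × 182 × 1.59))
V_stall = √21930 = 148 m/s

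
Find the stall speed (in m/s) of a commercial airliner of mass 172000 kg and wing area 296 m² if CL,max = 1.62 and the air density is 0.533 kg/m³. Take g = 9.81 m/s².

V_stall = 115 m/s

At stall, lift equals weight: L = W = m·g = 172000 × 9.81 = 1.687×10^6 N.
V_stall = √(2W/(ρ·S·CL,max)) = √(2 × 1.687×10^6 / (0.533 × 296 × 1.62))
V_stall = √13200 = 115 m/s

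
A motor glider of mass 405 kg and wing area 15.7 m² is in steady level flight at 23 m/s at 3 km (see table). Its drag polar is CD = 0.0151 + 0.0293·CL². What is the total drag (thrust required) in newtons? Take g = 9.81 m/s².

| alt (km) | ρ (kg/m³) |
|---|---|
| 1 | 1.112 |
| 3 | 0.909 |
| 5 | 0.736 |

At 3 km, from the table: ρ = 0.909 kg/m³.
Weight W = mg = 405 × 9.81 = 3973.1 N; in level flight L = W.
Dynamic pressure q = 0.5 × 0.909 × 23² = 240.4 Pa.
CL = W/(q·S) = 3973.1 / (240.4 × 15.7) = 1.053.
CD = 0.0151 + 0.0293 × 1.053² = 0.04756.
D = q·S·CD = 240.4 × 15.7 × 0.04756 = 179.5 N

D = 180 N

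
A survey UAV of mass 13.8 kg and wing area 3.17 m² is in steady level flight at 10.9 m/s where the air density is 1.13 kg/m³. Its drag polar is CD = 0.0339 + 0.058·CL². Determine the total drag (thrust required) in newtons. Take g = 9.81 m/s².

D = 12.2 N

Level flight ⇒ L = W = m·g = 13.8 × 9.81 = 135.38 N.
Dynamic pressure q = 0.5 × 1.13 × 10.9² = 67.13 Pa.
CL = W/(q·S) = 135.38 / (67.13 × 3.17) = 0.6362.
CD = 0.0339 + 0.058 × 0.6362² = 0.05737.
D = q·S·CD = 67.13 × 3.17 × 0.05737 = 12.21 N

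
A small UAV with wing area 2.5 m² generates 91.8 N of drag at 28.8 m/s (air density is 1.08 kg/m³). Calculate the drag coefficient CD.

CD = 0.082

From D = ½ρv²S·CD, rearranging gives CD = 2D/(ρv²S).
CD = 2 × 91.8 / (1.08 × 28.8² × 2.5) = 0.082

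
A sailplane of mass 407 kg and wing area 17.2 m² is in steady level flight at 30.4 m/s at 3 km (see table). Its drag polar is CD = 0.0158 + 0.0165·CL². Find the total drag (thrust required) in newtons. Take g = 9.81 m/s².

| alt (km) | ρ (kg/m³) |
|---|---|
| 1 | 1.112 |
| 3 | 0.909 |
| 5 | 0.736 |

D = 151 N

At 3 km, from the table: ρ = 0.909 kg/m³.
In steady level flight, lift balances weight: W = mg = 407 × 9.81 = 3992.7 N.
Dynamic pressure q = 0.5 × 0.909 × 30.4² = 420 Pa.
CL = W/(q·S) = 3992.7 / (420 × 17.2) = 0.5527.
CD = 0.0158 + 0.0165 × 0.5527² = 0.02084.
D = q·S·CD = 420 × 17.2 × 0.02084 = 150.6 N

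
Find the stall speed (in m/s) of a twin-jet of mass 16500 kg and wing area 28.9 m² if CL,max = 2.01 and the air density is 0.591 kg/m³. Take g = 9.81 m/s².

V_stall = 97.1 m/s

At stall, lift equals weight: L = W = m·g = 16500 × 9.81 = 1.619×10^5 N.
V_stall = √(2W/(ρ·S·CL,max)) = √(2 × 1.619×10^5 / (0.591 × 28.9 × 2.01))
V_stall = √9430 = 97.1 m/s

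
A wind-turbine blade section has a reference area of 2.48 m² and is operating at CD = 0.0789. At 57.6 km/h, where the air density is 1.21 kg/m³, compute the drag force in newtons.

D = 30.3 N

Convert speed: v = 57.6 km/h ÷ 3.6 = 16 m/s.
D = ½ρv²S·CD = ½ × 1.21 × 16² × 2.48 × 0.0789 = 30.3 N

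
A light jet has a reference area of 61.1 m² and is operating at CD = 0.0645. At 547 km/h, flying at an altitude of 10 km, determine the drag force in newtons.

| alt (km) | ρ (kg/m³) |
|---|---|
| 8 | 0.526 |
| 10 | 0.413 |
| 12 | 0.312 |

At 10 km, from the table: ρ = 0.413 kg/m³.
Convert speed: v = 547 km/h ÷ 3.6 = 151.9 m/s.
D = ½ρv²S·CD = ½ × 0.413 × 151.9² × 61.1 × 0.0645 = 18800 N ≈ 18.8 kN

D = 18800 N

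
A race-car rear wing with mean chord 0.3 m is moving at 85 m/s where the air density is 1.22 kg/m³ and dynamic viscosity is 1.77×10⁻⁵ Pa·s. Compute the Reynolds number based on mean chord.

Re = 1.76×10^6

Re = ρ·v·c/μ = 1.22 × 85 × 0.3 / (1.77×10⁻⁵) = 1.76×10^6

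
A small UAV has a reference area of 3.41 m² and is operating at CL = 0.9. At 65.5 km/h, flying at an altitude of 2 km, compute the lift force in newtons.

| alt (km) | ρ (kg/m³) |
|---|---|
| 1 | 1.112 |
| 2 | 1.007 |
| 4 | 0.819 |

L = 512 N

At 2 km, from the table: ρ = 1.007 kg/m³.
Convert speed: v = 65.5 km/h ÷ 3.6 = 18.19 m/s.
L = ½ρv²S·CL = ½ × 1.007 × 18.19² × 3.41 × 0.9 = 512 N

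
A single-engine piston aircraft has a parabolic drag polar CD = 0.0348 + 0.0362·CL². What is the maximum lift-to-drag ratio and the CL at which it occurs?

For CD = CD0 + K·CL², (L/D)max occurs at CL* = √(CD0/K) and equals 1/(2√(K·CD0)).
(L/D)max = 1/(2√(0.0362 × 0.0348)) = 1/(2 × 0.03549) = 14.1
CL* = √(0.0348/0.0362) = 0.98

(L/D)max = 14.1, at CL = 0.98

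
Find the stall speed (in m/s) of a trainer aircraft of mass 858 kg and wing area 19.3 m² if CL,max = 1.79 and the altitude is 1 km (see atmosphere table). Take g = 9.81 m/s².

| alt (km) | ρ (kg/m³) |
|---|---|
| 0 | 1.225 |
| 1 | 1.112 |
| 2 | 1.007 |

V_stall = 20.9 m/s

At 1 km, from the table: ρ = 1.112 kg/m³.
Stall occurs when L = W at CL,max. W = mg = 858 × 9.81 = 8417 N.
From L = ½ρV²S·CL,max = W: V_stall = √(2W/(ρSCL,max)) = √(2·8417/(1.112·19.3·1.79))
V_stall = √438.2 = 20.9 m/s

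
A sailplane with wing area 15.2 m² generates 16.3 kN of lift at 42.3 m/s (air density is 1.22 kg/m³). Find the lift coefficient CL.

From L = ½ρv²S·CL, rearranging gives CL = 2L/(ρv²S).
CL = 2 × 16300 / (1.22 × 42.3² × 15.2) = 0.983

CL = 0.983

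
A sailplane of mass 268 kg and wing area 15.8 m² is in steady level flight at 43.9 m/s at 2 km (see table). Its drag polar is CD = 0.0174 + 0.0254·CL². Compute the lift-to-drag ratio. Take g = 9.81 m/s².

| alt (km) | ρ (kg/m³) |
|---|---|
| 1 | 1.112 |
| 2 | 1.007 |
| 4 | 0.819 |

At 2 km, from the table: ρ = 1.007 kg/m³.
Level flight ⇒ L = W = m·g = 268 × 9.81 = 2629.1 N.
Dynamic pressure q = 0.5 × 1.007 × 43.9² = 970.4 Pa.
CL = W/(q·S) = 2629.1 / (970.4 × 15.8) = 0.1715.
CD = 0.0174 + 0.0254 × 0.1715² = 0.01815.
L/D = CL/CD = 0.1715 / 0.01815 = 9.45

L/D = 9.45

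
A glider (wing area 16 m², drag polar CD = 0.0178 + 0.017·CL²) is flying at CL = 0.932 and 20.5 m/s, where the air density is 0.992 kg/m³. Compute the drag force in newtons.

CD = 0.0178 + 0.017 × 0.932² = 0.03257
D = ½ρv²S·CD = ½ × 0.992 × 20.5² × 16 × 0.03257 = 109 N

D = 109 N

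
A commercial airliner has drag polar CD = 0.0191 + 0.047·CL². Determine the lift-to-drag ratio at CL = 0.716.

CD = 0.0191 + 0.047 × 0.716² = 0.04319
L/D = CL/CD = 0.716 / 0.04319 = 16.6

L/D = 16.6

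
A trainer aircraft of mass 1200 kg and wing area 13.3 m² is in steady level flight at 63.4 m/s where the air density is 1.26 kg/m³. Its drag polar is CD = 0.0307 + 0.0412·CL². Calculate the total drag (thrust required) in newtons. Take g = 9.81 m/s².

Level flight ⇒ L = W = m·g = 1200 × 9.81 = 11772 N.
q = ½ρv² = ½ × 1.26 × 63.4² = 2532 Pa.
Required CL = L/(qS) = 11772/(2532·13.3) = 0.3495.
CD = 0.0307 + 0.0412 × 0.3495² = 0.03573.
D = q·S·CD = 2532 × 13.3 × 0.03573 = 1203 N

D = 1200 N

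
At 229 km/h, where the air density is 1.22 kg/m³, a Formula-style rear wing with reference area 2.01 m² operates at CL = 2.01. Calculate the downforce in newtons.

Convert speed: v = 229 km/h ÷ 3.6 = 63.61 m/s.
Dynamic pressure q = ½ρv² = ½ × 1.22 × 63.61² = 2468 Pa.
L = q·S·CL = 2468 × 2.01 × 2.01 = 9970 N ≈ 9.97 kN

L = 9970 N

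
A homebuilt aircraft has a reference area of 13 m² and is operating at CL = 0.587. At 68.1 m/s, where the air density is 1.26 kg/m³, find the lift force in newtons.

Dynamic pressure q = ½ρv² = ½ × 1.26 × 68.1² = 2922 Pa.
L = q·S·CL = 2922 × 13 × 0.587 = 22300 N ≈ 22.3 kN

L = 22300 N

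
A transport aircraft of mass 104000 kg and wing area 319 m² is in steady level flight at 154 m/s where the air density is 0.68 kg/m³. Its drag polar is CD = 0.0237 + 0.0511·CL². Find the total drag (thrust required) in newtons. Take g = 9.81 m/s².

D = 81600 N

Weight W = mg = 104000 × 9.81 = 1.0202×10^6 N; in level flight L = W.
Dynamic pressure q = 0.5 × 0.68 × 154² = 8063 Pa.
CL = W/(q·S) = 1.0202×10^6 / (8063 × 319) = 0.3966.
CD = 0.0237 + 0.0511 × 0.3966² = 0.03174.
D = q·S·CD = 8063 × 319 × 0.03174 = 81640 N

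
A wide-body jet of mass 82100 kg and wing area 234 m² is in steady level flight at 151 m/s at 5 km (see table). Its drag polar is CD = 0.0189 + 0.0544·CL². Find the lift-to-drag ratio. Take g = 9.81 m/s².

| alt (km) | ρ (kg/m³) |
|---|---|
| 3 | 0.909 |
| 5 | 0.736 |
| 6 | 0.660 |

L/D = 14.6

At 5 km, from the table: ρ = 0.736 kg/m³.
In steady level flight, lift balances weight: W = mg = 82100 × 9.81 = 8.054×10^5 N.
q = ½ρv² = ½ × 0.736 × 151² = 8391 Pa.
CL = W/(q·S) = 8.054×10^5 / (8391 × 234) = 0.4102.
CD = 0.0189 + 0.0544 × 0.4102² = 0.02805.
L/D = CL/CD = 0.4102 / 0.02805 = 14.6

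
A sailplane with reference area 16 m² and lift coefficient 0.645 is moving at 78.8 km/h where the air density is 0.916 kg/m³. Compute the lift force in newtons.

L = 2260 N

Convert speed: v = 78.8 km/h ÷ 3.6 = 21.89 m/s.
L = ½ρv²S·CL = ½ × 0.916 × 21.89² × 16 × 0.645 = 2260 N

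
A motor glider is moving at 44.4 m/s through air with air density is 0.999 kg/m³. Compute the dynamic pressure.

q = ½ρv² = ½ × 0.999 × 44.4² = 985 Pa

q = 985 Pa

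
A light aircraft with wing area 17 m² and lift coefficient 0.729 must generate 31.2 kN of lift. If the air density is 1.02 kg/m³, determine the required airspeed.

L = ½ρv²S·CL ⇒ v = √(2L/(ρ·S·CL))
v = √(2 × 31200 / (1.02 × 17 × 0.729)) = √4936 = 70.3 m/s

v = 70.3 m/s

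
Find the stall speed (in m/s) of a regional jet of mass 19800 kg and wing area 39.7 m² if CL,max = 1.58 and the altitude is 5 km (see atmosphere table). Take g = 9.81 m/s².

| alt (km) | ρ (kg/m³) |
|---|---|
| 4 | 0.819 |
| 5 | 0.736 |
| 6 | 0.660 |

At 5 km, from the table: ρ = 0.736 kg/m³.
At stall, lift equals weight: L = W = m·g = 19800 × 9.81 = 1.942×10^5 N.
V_stall = √(2W/(ρ·S·CL,max)) = √(2 × 1.942×10^5 / (0.736 × 39.7 × 1.58))
V_stall = √8415 = 91.7 m/s

V_stall = 91.7 m/s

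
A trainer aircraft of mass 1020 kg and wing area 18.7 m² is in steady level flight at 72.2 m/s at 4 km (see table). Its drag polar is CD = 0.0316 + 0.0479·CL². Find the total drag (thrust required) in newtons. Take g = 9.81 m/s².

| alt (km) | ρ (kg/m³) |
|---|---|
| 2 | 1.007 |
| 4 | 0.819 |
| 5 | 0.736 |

D = 1380 N

At 4 km, from the table: ρ = 0.819 kg/m³.
Weight W = mg = 1020 × 9.81 = 10006 N; in level flight L = W.
q = ½ρv² = ½ × 0.819 × 72.2² = 2135 Pa.
Required CL = L/(qS) = 10006/(2135·18.7) = 0.2507.
CD = 0.0316 + 0.0479 × 0.2507² = 0.03461.
D = q·S·CD = 2135 × 18.7 × 0.03461 = 1382 N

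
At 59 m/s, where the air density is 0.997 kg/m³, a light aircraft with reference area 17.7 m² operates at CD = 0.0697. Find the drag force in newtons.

D = ½ρv²S·CD = ½ × 0.997 × 59² × 17.7 × 0.0697 = 2140 N

D = 2140 N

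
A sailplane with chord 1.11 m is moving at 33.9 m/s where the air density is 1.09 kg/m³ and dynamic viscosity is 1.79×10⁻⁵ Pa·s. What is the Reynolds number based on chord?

Re = ρ·v·c/μ = 1.09 × 33.9 × 1.11 / (1.79×10⁻⁵) = 2.29×10^6

Re = 2.29×10^6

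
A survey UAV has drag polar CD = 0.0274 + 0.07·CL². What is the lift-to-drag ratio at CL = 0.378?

L/D = 10.1

CD = 0.0274 + 0.07 × 0.378² = 0.0374
L/D = CL/CD = 0.378 / 0.0374 = 10.1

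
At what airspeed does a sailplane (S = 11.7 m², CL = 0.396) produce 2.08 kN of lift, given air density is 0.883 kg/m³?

v = 31.9 m/s

L = ½ρv²S·CL ⇒ v = √(2L/(ρ·S·CL))
v = √(2 × 2080 / (0.883 × 11.7 × 0.396)) = √1017 = 31.9 m/s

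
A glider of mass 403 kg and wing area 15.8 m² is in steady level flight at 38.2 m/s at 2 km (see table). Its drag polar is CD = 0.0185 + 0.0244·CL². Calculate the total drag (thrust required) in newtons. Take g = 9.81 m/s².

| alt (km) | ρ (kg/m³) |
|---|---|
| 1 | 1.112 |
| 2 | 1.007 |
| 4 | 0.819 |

At 2 km, from the table: ρ = 1.007 kg/m³.
Level flight ⇒ L = W = m·g = 403 × 9.81 = 3953.4 N.
q = ½ρv² = ½ × 1.007 × 38.2² = 734.7 Pa.
CL = 2W/(ρv²S) = 2×3953.4/(1.007×38.2²×15.8) = 0.3406.
CD = 0.0185 + 0.0244 × 0.3406² = 0.02133.
D = q·S·CD = 734.7 × 15.8 × 0.02133 = 247.6 N

D = 248 N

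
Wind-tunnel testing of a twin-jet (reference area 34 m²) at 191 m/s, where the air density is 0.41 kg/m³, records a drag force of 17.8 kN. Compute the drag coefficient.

From D = ½ρv²S·CD, rearranging gives CD = 2D/(ρv²S).
CD = 2 × 17800 / (0.41 × 191² × 34) = 0.07

CD = 0.07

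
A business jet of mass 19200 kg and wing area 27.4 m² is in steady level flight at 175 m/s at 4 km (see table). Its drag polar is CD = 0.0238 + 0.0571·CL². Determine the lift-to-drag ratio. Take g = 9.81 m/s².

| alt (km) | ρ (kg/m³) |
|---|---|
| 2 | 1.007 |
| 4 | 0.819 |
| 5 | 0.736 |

At 4 km, from the table: ρ = 0.819 kg/m³.
Level flight ⇒ L = W = m·g = 19200 × 9.81 = 1.8835×10^5 N.
Dynamic pressure q = 0.5 × 0.819 × 175² = 12540 Pa.
CL = 2W/(ρv²S) = 2×1.8835×10^5/(0.819×175²×27.4) = 0.5481.
CD = 0.0238 + 0.0571 × 0.5481² = 0.04096.
L/D = CL/CD = 0.5481 / 0.04096 = 13.4

L/D = 13.4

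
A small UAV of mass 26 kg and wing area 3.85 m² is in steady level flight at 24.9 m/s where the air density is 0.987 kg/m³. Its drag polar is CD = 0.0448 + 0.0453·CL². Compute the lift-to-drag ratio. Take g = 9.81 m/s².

Weight W = mg = 26 × 9.81 = 255.06 N; in level flight L = W.
q = ½ρv² = ½ × 0.987 × 24.9² = 306 Pa.
Required CL = L/(qS) = 255.06/(306·3.85) = 0.2165.
CD = 0.0448 + 0.0453 × 0.2165² = 0.04692.
L/D = CL/CD = 0.2165 / 0.04692 = 4.61

L/D = 4.61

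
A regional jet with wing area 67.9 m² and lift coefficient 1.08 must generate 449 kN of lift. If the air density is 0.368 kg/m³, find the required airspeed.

v = 182 m/s

L = ½ρv²S·CL ⇒ v = √(2L/(ρ·S·CL))
v = √(2 × 4.49×10^5 / (0.368 × 67.9 × 1.08)) = √33280 = 182 m/s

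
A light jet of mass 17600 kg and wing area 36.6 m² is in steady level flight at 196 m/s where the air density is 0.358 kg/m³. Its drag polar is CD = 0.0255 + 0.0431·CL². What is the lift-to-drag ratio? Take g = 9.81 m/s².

L/D = 15

Level flight ⇒ L = W = m·g = 17600 × 9.81 = 1.7266×10^5 N.
q = ½ρv² = ½ × 0.358 × 196² = 6876 Pa.
CL = W/(q·S) = 1.7266×10^5 / (6876 × 36.6) = 0.686.
CD = 0.0255 + 0.0431 × 0.686² = 0.04578.
L/D = CL/CD = 0.686 / 0.04578 = 15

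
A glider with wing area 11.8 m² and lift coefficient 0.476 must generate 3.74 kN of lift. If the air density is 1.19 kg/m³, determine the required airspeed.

v = 33.5 m/s

L = ½ρv²S·CL ⇒ v = √(2L/(ρ·S·CL))
v = √(2 × 3740 / (1.19 × 11.8 × 0.476)) = √1119 = 33.5 m/s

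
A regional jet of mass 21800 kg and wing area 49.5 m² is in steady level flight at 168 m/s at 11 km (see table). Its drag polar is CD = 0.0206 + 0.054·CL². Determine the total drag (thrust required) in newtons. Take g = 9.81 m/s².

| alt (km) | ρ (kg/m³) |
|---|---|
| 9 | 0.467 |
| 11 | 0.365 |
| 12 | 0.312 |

At 11 km, from the table: ρ = 0.365 kg/m³.
Weight W = mg = 21800 × 9.81 = 2.1386×10^5 N; in level flight L = W.
q = ½ρv² = ½ × 0.365 × 168² = 5151 Pa.
CL = 2W/(ρv²S) = 2×2.1386×10^5/(0.365×168²×49.5) = 0.8388.
CD = 0.0206 + 0.054 × 0.8388² = 0.05859.
D = q·S·CD = 5151 × 49.5 × 0.05859 = 14940 N

D = 14900 N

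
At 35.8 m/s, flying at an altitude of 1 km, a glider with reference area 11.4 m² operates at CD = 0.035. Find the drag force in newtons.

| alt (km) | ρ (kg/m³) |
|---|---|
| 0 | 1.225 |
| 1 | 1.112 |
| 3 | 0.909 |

At 1 km, from the table: ρ = 1.112 kg/m³.
Dynamic pressure q = ½ρv² = ½ × 1.112 × 35.8² = 712.6 Pa.
D = q·S·CD = 712.6 × 11.4 × 0.035 = 284 N

D = 284 N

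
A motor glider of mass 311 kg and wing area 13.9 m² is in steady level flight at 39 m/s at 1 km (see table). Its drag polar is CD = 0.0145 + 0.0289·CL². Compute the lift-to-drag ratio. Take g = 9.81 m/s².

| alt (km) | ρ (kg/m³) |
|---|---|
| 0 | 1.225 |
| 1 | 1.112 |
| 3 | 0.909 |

At 1 km, from the table: ρ = 1.112 kg/m³.
Level flight ⇒ L = W = m·g = 311 × 9.81 = 3050.9 N.
Dynamic pressure q = 0.5 × 1.112 × 39² = 845.7 Pa.
Required CL = L/(qS) = 3050.9/(845.7·13.9) = 0.2595.
CD = 0.0145 + 0.0289 × 0.2595² = 0.01645.
L/D = CL/CD = 0.2595 / 0.01645 = 15.8

L/D = 15.8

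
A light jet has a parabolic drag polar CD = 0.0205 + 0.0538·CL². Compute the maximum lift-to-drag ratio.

For CD = CD0 + K·CL², (L/D)max occurs at CL* = √(CD0/K) and equals 1/(2√(K·CD0)).
(L/D)max = 1/(2√(0.0538 × 0.0205)) = 1/(2 × 0.03321) = 15.1

(L/D)max = 15.1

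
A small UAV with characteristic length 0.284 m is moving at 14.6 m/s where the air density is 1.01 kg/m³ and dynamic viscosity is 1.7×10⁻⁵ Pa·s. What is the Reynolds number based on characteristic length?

Re = ρ·v·c/μ = 1.01 × 14.6 × 0.284 / (1.7×10⁻⁵) = 2.46×10^5

Re = 2.46×10^5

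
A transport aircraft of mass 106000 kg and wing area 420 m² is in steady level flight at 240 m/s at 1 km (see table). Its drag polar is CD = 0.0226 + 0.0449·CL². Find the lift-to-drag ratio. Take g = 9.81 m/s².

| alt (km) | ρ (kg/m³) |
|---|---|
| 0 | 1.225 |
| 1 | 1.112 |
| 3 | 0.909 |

L/D = 3.38

At 1 km, from the table: ρ = 1.112 kg/m³.
Weight W = mg = 106000 × 9.81 = 1.0399×10^6 N; in level flight L = W.
q = ½ρv² = ½ × 1.112 × 240² = 32030 Pa.
CL = 2W/(ρv²S) = 2×1.0399×10^6/(1.112×240²×420) = 0.07731.
CD = 0.0226 + 0.0449 × 0.07731² = 0.02287.
L/D = CL/CD = 0.07731 / 0.02287 = 3.38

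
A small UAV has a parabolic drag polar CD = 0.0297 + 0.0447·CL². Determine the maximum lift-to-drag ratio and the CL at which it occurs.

For CD = CD0 + K·CL², (L/D)max occurs at CL* = √(CD0/K) and equals 1/(2√(K·CD0)).
(L/D)max = 1/(2√(0.0447 × 0.0297)) = 1/(2 × 0.03644) = 13.7
CL* = √(0.0297/0.0447) = 0.815

(L/D)max = 13.7, at CL = 0.815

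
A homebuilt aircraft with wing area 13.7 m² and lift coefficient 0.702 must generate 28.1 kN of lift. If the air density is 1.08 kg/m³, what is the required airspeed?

L = ½ρv²S·CL ⇒ v = √(2L/(ρ·S·CL))
v = √(2 × 28100 / (1.08 × 13.7 × 0.702)) = √5411 = 73.6 m/s

v = 73.6 m/s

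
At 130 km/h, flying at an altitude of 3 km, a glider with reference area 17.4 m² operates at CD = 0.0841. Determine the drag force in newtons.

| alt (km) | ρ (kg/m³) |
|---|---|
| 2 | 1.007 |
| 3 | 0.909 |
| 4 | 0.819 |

At 3 km, from the table: ρ = 0.909 kg/m³.
Convert speed: v = 130 km/h ÷ 3.6 = 36.11 m/s.
Dynamic pressure q = ½ρv² = ½ × 0.909 × 36.11² = 592.7 Pa.
D = q·S·CD = 592.7 × 17.4 × 0.0841 = 867 N

D = 867 N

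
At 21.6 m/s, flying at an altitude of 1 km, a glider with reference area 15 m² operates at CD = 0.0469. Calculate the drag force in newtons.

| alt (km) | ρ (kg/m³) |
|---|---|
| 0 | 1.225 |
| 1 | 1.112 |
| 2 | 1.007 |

D = 182 N

At 1 km, from the table: ρ = 1.112 kg/m³.
D = ½ρv²S·CD = ½ × 1.112 × 21.6² × 15 × 0.0469 = 182 N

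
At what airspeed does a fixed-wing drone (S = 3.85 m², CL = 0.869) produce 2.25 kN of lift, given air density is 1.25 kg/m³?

v = 32.8 m/s

L = ½ρv²S·CL ⇒ v = √(2L/(ρ·S·CL))
v = √(2 × 2250 / (1.25 × 3.85 × 0.869)) = √1076 = 32.8 m/s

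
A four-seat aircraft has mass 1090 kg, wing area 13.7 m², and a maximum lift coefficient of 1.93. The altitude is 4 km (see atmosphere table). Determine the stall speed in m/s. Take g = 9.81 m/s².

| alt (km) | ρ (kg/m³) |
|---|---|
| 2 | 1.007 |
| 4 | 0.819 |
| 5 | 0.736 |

V_stall = 31.4 m/s

At 4 km, from the table: ρ = 0.819 kg/m³.
Weight W = mg = 1090 × 9.81 = 10690 N.
From L = ½ρV²S·CL,max = W: V_stall = √(2W/(ρSCL,max)) = √(2·10690/(0.819·13.7·1.93))
V_stall = √987.6 = 31.4 m/s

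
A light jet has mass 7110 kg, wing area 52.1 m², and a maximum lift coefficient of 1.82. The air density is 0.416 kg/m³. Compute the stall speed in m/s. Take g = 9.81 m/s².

V_stall = 59.5 m/s

At stall, lift equals weight: L = W = m·g = 7110 × 9.81 = 69750 N.
From L = ½ρV²S·CL,max = W: V_stall = √(2W/(ρSCL,max)) = √(2·69750/(0.416·52.1·1.82))
V_stall = √3536 = 59.5 m/s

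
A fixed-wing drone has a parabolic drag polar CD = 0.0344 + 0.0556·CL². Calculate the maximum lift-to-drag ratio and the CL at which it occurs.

(L/D)max = 11.4, at CL = 0.787

For CD = CD0 + K·CL², (L/D)max occurs at CL* = √(CD0/K) and equals 1/(2√(K·CD0)).
(L/D)max = 1/(2√(0.0556 × 0.0344)) = 1/(2 × 0.04373) = 11.4
CL* = √(0.0344/0.0556) = 0.787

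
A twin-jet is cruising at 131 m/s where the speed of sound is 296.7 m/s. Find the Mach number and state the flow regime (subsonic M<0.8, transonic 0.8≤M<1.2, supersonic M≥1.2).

M = 0.442 (subsonic)

M = v/a = 131 / 296.7 = 0.442
M = 0.442 → subsonic.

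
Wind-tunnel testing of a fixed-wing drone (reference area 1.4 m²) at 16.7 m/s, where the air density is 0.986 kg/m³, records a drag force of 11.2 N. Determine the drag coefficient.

From D = ½ρv²S·CD, rearranging gives CD = 2D/(ρv²S).
CD = 2 × 11.2 / (0.986 × 16.7² × 1.4) = 0.0582

CD = 0.0582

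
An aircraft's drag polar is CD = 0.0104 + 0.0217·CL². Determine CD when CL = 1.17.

CD = 0.0401

CD = 0.0104 + 0.0217 × 1.17² = 0.0104 + 0.02971 = 0.0401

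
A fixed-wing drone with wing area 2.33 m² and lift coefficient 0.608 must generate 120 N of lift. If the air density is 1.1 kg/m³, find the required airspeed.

v = 12.4 m/s

L = ½ρv²S·CL ⇒ v = √(2L/(ρ·S·CL))
v = √(2 × 120 / (1.1 × 2.33 × 0.608)) = √154 = 12.4 m/s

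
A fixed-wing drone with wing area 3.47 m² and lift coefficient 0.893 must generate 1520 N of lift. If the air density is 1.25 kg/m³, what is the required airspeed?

v = 28 m/s

L = ½ρv²S·CL ⇒ v = √(2L/(ρ·S·CL))
v = √(2 × 1520 / (1.25 × 3.47 × 0.893)) = √784.8 = 28 m/s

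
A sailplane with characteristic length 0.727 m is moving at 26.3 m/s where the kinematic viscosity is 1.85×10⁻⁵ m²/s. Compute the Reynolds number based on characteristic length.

Re = 1.03×10^6

Re = v·c/ν = 26.3 × 0.727 / (1.85×10⁻⁵) = 1.03×10^6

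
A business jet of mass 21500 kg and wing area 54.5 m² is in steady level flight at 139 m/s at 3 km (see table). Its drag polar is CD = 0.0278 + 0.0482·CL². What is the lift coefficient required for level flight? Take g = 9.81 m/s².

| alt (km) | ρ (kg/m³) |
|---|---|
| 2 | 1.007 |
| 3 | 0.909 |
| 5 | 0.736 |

At 3 km, from the table: ρ = 0.909 kg/m³.
In steady level flight, lift balances weight: W = mg = 21500 × 9.81 = 2.1092×10^5 N.
q = ½ρv² = ½ × 0.909 × 139² = 8781 Pa.
CL = W/(q·S) = 2.1092×10^5 / (8781 × 54.5) = 0.4407.

CL = 0.441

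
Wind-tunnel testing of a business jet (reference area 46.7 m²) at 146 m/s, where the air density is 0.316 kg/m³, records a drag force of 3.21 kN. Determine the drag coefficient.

CD = 0.0204

From D = ½ρv²S·CD, rearranging gives CD = 2D/(ρv²S).
CD = 2 × 3210 / (0.316 × 146² × 46.7) = 0.0204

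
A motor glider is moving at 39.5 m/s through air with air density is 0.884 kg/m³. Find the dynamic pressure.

q = 690 Pa

q = ½ρv² = ½ × 0.884 × 39.5² = 690 Pa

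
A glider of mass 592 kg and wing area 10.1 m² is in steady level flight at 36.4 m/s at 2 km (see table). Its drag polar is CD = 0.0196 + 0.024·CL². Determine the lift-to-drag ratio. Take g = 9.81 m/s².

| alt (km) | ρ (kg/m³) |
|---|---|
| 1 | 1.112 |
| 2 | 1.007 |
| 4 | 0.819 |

L/D = 23

At 2 km, from the table: ρ = 1.007 kg/m³.
Weight W = mg = 592 × 9.81 = 5807.5 N; in level flight L = W.
Dynamic pressure q = 0.5 × 1.007 × 36.4² = 667.1 Pa.
CL = W/(q·S) = 5807.5 / (667.1 × 10.1) = 0.8619.
CD = 0.0196 + 0.024 × 0.8619² = 0.03743.
L/D = CL/CD = 0.8619 / 0.03743 = 23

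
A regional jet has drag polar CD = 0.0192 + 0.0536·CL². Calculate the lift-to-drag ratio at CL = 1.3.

CD = 0.0192 + 0.0536 × 1.3² = 0.1098
L/D = CL/CD = 1.3 / 0.1098 = 11.8

L/D = 11.8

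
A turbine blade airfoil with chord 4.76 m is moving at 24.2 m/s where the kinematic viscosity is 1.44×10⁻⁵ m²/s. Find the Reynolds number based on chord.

Re = v·c/ν = 24.2 × 4.76 / (1.44×10⁻⁵) = 8×10^6

Re = 8×10^6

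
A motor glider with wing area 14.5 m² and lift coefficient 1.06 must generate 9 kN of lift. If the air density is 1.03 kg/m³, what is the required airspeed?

v = 33.7 m/s

L = ½ρv²S·CL ⇒ v = √(2L/(ρ·S·CL))
v = √(2 × 9000 / (1.03 × 14.5 × 1.06)) = √1137 = 33.7 m/s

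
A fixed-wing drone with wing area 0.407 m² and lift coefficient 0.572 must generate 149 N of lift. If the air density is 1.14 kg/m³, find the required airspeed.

L = ½ρv²S·CL ⇒ v = √(2L/(ρ·S·CL))
v = √(2 × 149 / (1.14 × 0.407 × 0.572)) = √1123 = 33.5 m/s

v = 33.5 m/s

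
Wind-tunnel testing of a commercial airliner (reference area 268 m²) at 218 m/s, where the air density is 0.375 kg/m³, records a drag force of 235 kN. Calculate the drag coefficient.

CD = 0.0984

From D = ½ρv²S·CD, rearranging gives CD = 2D/(ρv²S).
CD = 2 × 2.35×10^5 / (0.375 × 218² × 268) = 0.0984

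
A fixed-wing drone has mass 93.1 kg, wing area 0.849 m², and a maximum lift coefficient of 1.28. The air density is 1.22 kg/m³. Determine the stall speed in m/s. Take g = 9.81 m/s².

V_stall = 37.1 m/s

Stall occurs when L = W at CL,max. W = mg = 93.1 × 9.81 = 913.3 N.
From L = ½ρV²S·CL,max = W: V_stall = √(2W/(ρSCL,max)) = √(2·913.3/(1.22·0.849·1.28))
V_stall = √1378 = 37.1 m/s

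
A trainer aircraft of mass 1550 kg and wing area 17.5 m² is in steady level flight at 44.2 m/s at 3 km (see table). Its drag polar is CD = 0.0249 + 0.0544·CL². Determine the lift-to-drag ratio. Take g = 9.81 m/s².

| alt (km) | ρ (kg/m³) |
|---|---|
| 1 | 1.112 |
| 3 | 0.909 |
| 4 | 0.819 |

L/D = 12.7

At 3 km, from the table: ρ = 0.909 kg/m³.
In steady level flight, lift balances weight: W = mg = 1550 × 9.81 = 15206 N.
Dynamic pressure q = 0.5 × 0.909 × 44.2² = 887.9 Pa.
CL = 2W/(ρv²S) = 2×15206/(0.909×44.2²×17.5) = 0.9786.
CD = 0.0249 + 0.0544 × 0.9786² = 0.07699.
L/D = CL/CD = 0.9786 / 0.07699 = 12.7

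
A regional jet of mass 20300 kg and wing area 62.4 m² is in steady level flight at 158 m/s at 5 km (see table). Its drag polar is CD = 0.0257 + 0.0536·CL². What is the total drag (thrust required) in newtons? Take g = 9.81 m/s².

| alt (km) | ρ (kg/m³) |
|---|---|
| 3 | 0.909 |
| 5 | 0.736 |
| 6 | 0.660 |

D = 18400 N

At 5 km, from the table: ρ = 0.736 kg/m³.
Level flight ⇒ L = W = m·g = 20300 × 9.81 = 1.9914×10^5 N.
Dynamic pressure q = 0.5 × 0.736 × 158² = 9187 Pa.
Required CL = L/(qS) = 1.9914×10^5/(9187·62.4) = 0.3474.
CD = 0.0257 + 0.0536 × 0.3474² = 0.03217.
D = q·S·CD = 9187 × 62.4 × 0.03217 = 18440 N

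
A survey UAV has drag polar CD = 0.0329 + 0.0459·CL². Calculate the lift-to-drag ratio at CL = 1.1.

CD = 0.0329 + 0.0459 × 1.1² = 0.08844
L/D = CL/CD = 1.1 / 0.08844 = 12.4

L/D = 12.4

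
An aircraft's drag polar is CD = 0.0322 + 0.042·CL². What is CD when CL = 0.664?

CD = 0.0507

CD = 0.0322 + 0.042 × 0.664² = 0.0322 + 0.01852 = 0.0507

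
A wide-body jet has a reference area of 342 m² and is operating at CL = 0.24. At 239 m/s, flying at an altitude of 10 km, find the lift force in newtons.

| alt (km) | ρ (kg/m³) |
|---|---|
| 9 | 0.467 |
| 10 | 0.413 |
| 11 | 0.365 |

At 10 km, from the table: ρ = 0.413 kg/m³.
L = ½ρv²S·CL = ½ × 0.413 × 239² × 342 × 0.24 = 9.68×10^5 N ≈ 968 kN

L = 9.68×10^5 N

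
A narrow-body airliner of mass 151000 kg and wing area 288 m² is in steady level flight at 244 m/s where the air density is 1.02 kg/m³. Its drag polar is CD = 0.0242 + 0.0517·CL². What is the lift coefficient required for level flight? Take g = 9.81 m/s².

CL = 0.169

Weight W = mg = 151000 × 9.81 = 1.4813×10^6 N; in level flight L = W.
q = ½ρv² = ½ × 1.02 × 244² = 30360 Pa.
Required CL = L/(qS) = 1.4813×10^6/(30360·288) = 0.1694.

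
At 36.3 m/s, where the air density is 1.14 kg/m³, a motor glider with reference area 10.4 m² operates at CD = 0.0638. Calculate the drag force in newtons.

D = 498 N

Dynamic pressure q = ½ρv² = ½ × 1.14 × 36.3² = 751.1 Pa.
D = q·S·CD = 751.1 × 10.4 × 0.0638 = 498 N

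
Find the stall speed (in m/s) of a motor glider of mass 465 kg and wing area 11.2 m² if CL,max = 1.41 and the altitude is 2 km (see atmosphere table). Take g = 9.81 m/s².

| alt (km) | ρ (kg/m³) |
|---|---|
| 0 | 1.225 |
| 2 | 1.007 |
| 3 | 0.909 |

V_stall = 24 m/s

At 2 km, from the table: ρ = 1.007 kg/m³.
At stall, lift equals weight: L = W = m·g = 465 × 9.81 = 4562 N.
From L = ½ρV²S·CL,max = W: V_stall = √(2W/(ρSCL,max)) = √(2·4562/(1.007·11.2·1.41))
V_stall = √573.7 = 24 m/s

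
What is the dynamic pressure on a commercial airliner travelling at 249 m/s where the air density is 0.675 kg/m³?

q = 20900 Pa

q = ½ρv² = ½ × 0.675 × 249² = 20900 Pa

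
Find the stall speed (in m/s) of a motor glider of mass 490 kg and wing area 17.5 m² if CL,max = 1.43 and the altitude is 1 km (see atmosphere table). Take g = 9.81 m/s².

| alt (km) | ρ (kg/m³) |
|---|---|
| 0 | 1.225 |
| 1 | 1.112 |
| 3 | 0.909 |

At 1 km, from the table: ρ = 1.112 kg/m³.
Stall occurs when L = W at CL,max. W = mg = 490 × 9.81 = 4807 N.
V_stall = √(2W/(ρ·S·CL,max)) = √(2 × 4807 / (1.112 × 17.5 × 1.43))
V_stall = √345.5 = 18.6 m/s

V_stall = 18.6 m/s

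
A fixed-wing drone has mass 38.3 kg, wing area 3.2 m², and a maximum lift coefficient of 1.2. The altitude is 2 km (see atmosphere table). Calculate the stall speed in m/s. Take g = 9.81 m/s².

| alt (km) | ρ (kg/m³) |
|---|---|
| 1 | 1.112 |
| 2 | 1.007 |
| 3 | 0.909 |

V_stall = 13.9 m/s

At 2 km, from the table: ρ = 1.007 kg/m³.
Weight W = mg = 38.3 × 9.81 = 375.7 N.
V_stall = √(2W/(ρ·S·CL,max)) = √(2 × 375.7 / (1.007 × 3.2 × 1.2))
V_stall = √194.3 = 13.9 m/s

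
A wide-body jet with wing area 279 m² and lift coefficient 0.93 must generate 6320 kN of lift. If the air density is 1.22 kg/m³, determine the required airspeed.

L = ½ρv²S·CL ⇒ v = √(2L/(ρ·S·CL))
v = √(2 × 6.32×10^6 / (1.22 × 279 × 0.93)) = √39930 = 200 m/s

v = 200 m/s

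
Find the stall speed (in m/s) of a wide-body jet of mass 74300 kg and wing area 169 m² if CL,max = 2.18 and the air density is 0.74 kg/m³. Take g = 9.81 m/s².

V_stall = 73.1 m/s

Weight W = mg = 74300 × 9.81 = 7.289×10^5 N.
From L = ½ρV²S·CL,max = W: V_stall = √(2W/(ρSCL,max)) = √(2·7.289×10^5/(0.74·169·2.18))
V_stall = √5347 = 73.1 m/s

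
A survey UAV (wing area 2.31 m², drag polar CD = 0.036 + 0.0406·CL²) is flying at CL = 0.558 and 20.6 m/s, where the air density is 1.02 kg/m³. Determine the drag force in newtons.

D = 24.3 N

CD = 0.036 + 0.0406 × 0.558² = 0.04864
D = ½ρv²S·CD = ½ × 1.02 × 20.6² × 2.31 × 0.04864 = 24.3 N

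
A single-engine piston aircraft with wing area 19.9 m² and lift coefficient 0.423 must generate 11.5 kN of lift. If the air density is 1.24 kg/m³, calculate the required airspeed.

L = ½ρv²S·CL ⇒ v = √(2L/(ρ·S·CL))
v = √(2 × 11500 / (1.24 × 19.9 × 0.423)) = √2203 = 46.9 m/s

v = 46.9 m/s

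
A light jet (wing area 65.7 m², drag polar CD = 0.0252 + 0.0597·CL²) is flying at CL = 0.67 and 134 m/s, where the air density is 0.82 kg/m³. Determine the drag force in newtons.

CD = 0.0252 + 0.0597 × 0.67² = 0.052
D = ½ρv²S·CD = ½ × 0.82 × 134² × 65.7 × 0.052 = 25200 N

D = 25200 N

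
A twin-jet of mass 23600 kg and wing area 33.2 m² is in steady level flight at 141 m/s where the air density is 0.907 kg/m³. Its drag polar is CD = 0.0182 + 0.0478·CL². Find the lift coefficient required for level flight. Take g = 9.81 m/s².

CL = 0.773

Level flight ⇒ L = W = m·g = 23600 × 9.81 = 2.3152×10^5 N.
q = ½ρv² = ½ × 0.907 × 141² = 9016 Pa.
CL = 2W/(ρv²S) = 2×2.3152×10^5/(0.907×141²×33.2) = 0.7734.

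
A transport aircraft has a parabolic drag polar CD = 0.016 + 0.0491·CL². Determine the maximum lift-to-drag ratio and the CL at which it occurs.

(L/D)max = 17.8, at CL = 0.571

For CD = CD0 + K·CL², (L/D)max occurs at CL* = √(CD0/K) and equals 1/(2√(K·CD0)).
(L/D)max = 1/(2√(0.0491 × 0.016)) = 1/(2 × 0.02803) = 17.8
CL* = √(0.016/0.0491) = 0.571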